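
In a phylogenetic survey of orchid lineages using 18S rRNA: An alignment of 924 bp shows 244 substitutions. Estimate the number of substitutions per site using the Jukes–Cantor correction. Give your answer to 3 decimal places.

p = 244/924 ≈ 0.264069.
d = −(3/4) ln(1 − 4p/3) = −0.75 ln(1 − 0.352092) = −0.75 ln(0.647908)
  = −0.75 × (-0.434007) = 0.325505 substitutions/site.

0.326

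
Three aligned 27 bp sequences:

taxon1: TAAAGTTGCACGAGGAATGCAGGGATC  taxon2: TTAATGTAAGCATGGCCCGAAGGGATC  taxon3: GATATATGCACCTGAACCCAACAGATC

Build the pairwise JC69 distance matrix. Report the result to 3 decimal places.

d(taxon1,taxon2) = 0.673, d(taxon1,taxon3) = 0.770, d(taxon2,taxon3) = 0.770

taxon1–taxon2: 12/27 sites differ → p ≈ 0.444444, d = −0.75 ln(1 − 0.592592) = 0.673455 ≈ 0.673.
taxon1–taxon3: 13/27 sites differ → p ≈ 0.481481, d = −0.75 ln(1 − 0.641975) = 0.770364 ≈ 0.770.
taxon2–taxon3: 13/27 sites differ → p ≈ 0.481481, d = −0.75 ln(1 − 0.641975) = 0.770364 ≈ 0.770.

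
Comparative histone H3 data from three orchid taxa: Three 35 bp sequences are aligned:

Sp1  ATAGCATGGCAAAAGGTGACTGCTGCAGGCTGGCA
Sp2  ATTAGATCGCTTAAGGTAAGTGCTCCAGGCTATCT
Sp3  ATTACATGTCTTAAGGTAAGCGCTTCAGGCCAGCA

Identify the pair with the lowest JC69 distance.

Sp2 and Sp3

Sp1–Sp2: 12/35 differ, p = 0.343, d = 0.458.
Sp1–Sp3: 11/35 differ, p = 0.314, d = 0.407.
Sp2–Sp3: 8/35 differ, p = 0.229, d = 0.273.
The smallest distance is between Sp2 and Sp3.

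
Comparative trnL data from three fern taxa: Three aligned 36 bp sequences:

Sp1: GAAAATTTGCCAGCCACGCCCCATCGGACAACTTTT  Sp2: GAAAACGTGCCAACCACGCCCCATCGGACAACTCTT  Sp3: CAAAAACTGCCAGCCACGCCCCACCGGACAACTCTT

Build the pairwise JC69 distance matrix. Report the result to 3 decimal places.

d(Sp1,Sp2) = 0.120, d(Sp1,Sp3) = 0.154, d(Sp2,Sp3) = 0.154

Sp1–Sp2: 4/36 sites differ → p ≈ 0.111111, d = −0.75 ln(1 − 0.148148) = 0.120257 ≈ 0.120.
Sp1–Sp3: 5/36 sites differ → p ≈ 0.138889, d = −0.75 ln(1 − 0.185185) = 0.153596 ≈ 0.154.
Sp2–Sp3: 5/36 sites differ → p ≈ 0.138889, d = −0.75 ln(1 − 0.185185) = 0.153596 ≈ 0.154.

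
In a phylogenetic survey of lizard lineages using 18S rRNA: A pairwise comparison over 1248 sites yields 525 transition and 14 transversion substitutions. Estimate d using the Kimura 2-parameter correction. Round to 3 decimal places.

0.963

P = 525/1248 ≈ 0.420673 and Q = 14/1248 ≈ 0.011218.
Under the Kimura two-parameter model, d = −½ ln(1 − 2P − Q) − ¼ ln(1 − 2Q).
1 − 2P − Q = 0.147436, giving −½ ln(0.147436) = 0.957181.
1 − 2Q = 0.977564, giving −¼ ln(0.977564) = 0.005673.
d = 0.957181 + 0.005673 = 0.962854.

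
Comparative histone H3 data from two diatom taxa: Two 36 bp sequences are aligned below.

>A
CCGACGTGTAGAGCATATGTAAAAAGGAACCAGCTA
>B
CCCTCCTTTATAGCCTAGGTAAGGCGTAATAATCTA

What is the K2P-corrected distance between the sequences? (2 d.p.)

0.56

Of 36 sites, 3 differences are transitions and 11 are transversions, so P = 3/36 ≈ 0.083333 and Q = 11/36 ≈ 0.305556.
Under the Kimura two-parameter model, d = −½ ln(1 − 2P − Q) − ¼ ln(1 − 2Q).
1 − 2P − Q = 0.527778, giving −½ ln(0.527778) = 0.319540.
1 − 2Q = 0.388888, giving −¼ ln(0.388888) = 0.236116.
d = 0.319540 + 0.236116 = 0.555656.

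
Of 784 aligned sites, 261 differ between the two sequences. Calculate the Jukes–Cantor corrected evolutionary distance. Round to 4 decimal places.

0.4401

p = 261/784 ≈ 0.332908.
d = −(3/4) ln(1 − 4p/3) = −0.75 ln(1 − 0.443877) = −0.75 ln(0.556123)
  = −0.75 × (-0.586766) = 0.440075 substitutions/site.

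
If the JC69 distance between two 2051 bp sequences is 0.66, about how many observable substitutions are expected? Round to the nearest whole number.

Invert JC69: p = (3/4)(1 − e^(−4d/3)) = 0.75 × (1 − e^(-0.88)) = 0.75 × (1 − 0.414783) = 0.438913.
Expected differing sites = pL ≈ 0.438913 × 2051 = 900.210563 ≈ 900.

900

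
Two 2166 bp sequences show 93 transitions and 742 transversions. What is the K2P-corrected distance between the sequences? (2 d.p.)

0.57

P = 93/2166 ≈ 0.042936 and Q = 742/2166 ≈ 0.342567.
Under the Kimura two-parameter model, d = −½ ln(1 − 2P − Q) − ¼ ln(1 − 2Q).
1 − 2P − Q = 0.571561, giving −½ ln(0.571561) = 0.279692.
1 − 2Q = 0.314866, giving −¼ ln(0.314866) = 0.288902.
d = 0.279692 + 0.288902 = 0.568594.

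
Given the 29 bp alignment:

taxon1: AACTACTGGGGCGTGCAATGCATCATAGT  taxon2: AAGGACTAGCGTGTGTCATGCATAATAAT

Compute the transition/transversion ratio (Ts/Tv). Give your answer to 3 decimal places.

Transitions are A↔G and C↔T; transversions are all other mismatches.
Transitions: 4. Transversions: 5.
R = 4/5 = 0.800.

0.800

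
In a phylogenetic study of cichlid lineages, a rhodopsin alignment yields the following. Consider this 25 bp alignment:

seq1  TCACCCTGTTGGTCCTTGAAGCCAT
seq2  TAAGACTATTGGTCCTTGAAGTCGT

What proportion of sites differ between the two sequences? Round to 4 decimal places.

The sequences differ at 6 of 25 positions (sites 2, 4, 5, 8, 22, 24).
p = 6/25 = 0.2400.

0.2400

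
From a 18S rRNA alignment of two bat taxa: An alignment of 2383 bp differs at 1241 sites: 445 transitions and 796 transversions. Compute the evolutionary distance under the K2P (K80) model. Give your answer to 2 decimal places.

0.89

P = 445/2383 ≈ 0.186739 and Q = 796/2383 ≈ 0.334033.
Under the Kimura two-parameter model, d = −½ ln(1 − 2P − Q) − ¼ ln(1 − 2Q).
1 − 2P − Q = 0.292489, giving −½ ln(0.292489) = 0.614664.
1 − 2Q = 0.331934, giving −¼ ln(0.331934) = 0.275705.
d = 0.614664 + 0.275705 = 0.890369.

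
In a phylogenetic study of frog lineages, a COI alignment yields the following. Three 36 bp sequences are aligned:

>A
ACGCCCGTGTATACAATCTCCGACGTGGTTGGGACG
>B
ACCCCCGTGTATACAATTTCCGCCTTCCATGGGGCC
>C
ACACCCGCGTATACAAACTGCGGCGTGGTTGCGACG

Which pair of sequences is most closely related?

A and C

A–B: 9/36 differ, p = 0.250, d = 0.304.
A–C: 6/36 differ, p = 0.167, d = 0.188.
B–C: 13/36 differ, p = 0.361, d = 0.493.
The smallest distance is between A and C.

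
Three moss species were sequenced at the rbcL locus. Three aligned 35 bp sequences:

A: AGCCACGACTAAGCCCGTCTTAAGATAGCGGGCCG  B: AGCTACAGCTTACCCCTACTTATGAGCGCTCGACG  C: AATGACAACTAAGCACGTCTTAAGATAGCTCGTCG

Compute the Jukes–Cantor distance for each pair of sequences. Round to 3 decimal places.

A–B: 13/35 sites differ → p ≈ 0.371429, d = −0.75 ln(1 − 0.495239) = 0.512753 ≈ 0.513.
A–C: 8/35 sites differ → p ≈ 0.228571, d = −0.75 ln(1 − 0.304761) = 0.272625 ≈ 0.273.
B–C: 13/35 sites differ → p ≈ 0.371429, d = −0.75 ln(1 − 0.495239) = 0.512753 ≈ 0.513.

d(A,B) = 0.513, d(A,C) = 0.273, d(B,C) = 0.513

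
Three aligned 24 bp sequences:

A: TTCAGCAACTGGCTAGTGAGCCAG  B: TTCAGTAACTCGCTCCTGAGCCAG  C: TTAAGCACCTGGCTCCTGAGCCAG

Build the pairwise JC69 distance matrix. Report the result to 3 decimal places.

d(A,B) = 0.188, d(A,C) = 0.188, d(B,C) = 0.188

A–B: 4/24 sites differ → p ≈ 0.166667, d = −0.75 ln(1 − 0.222223) = 0.188487 ≈ 0.188.
A–C: 4/24 sites differ → p ≈ 0.166667, d = −0.75 ln(1 − 0.222223) = 0.188487 ≈ 0.188.
B–C: 4/24 sites differ → p ≈ 0.166667, d = −0.75 ln(1 − 0.222223) = 0.188487 ≈ 0.188.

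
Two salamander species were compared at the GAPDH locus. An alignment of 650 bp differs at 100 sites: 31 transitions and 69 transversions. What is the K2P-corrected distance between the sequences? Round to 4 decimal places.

0.1722

P = 31/650 ≈ 0.047692 and Q = 69/650 ≈ 0.106154.
Under the Kimura two-parameter model, d = −½ ln(1 − 2P − Q) − ¼ ln(1 − 2Q).
1 − 2P − Q = 0.798462, giving −½ ln(0.798462) = 0.112534.
1 − 2Q = 0.787692, giving −¼ ln(0.787692) = 0.059662.
d = 0.112534 + 0.059662 = 0.172196.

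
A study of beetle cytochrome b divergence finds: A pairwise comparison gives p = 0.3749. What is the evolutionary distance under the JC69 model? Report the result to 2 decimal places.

d = −(3/4) ln(1 − 4p/3) = −0.75 ln(1 − 0.499867) = −0.75 ln(0.500133)
  = −0.75 × (-0.692881) = 0.519661 substitutions/site.

0.52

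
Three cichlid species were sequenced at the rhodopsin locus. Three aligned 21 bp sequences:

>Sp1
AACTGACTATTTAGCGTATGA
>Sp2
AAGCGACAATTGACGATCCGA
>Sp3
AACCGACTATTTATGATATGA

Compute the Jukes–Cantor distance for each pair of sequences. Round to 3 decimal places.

d(Sp1,Sp2) = 0.635, d(Sp1,Sp3) = 0.220, d(Sp2,Sp3) = 0.360

Sp1–Sp2: 9/21 sites differ → p ≈ 0.428571, d = −0.75 ln(1 − 0.571428) = 0.635472 ≈ 0.635.
Sp1–Sp3: 4/21 sites differ → p ≈ 0.190476, d = −0.75 ln(1 − 0.253968) = 0.219740 ≈ 0.220.
Sp2–Sp3: 6/21 sites differ → p ≈ 0.285714, d = −0.75 ln(1 − 0.380952) = 0.359679 ≈ 0.360.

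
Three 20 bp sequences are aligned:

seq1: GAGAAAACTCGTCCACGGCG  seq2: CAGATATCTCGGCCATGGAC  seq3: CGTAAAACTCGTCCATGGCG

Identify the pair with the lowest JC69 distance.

seq1–seq2: 7/20 differ, p = 0.350, d = 0.471.
seq1–seq3: 4/20 differ, p = 0.200, d = 0.233.
seq2–seq3: 7/20 differ, p = 0.350, d = 0.471.
The smallest distance is between seq1 and seq3.

seq1 and seq3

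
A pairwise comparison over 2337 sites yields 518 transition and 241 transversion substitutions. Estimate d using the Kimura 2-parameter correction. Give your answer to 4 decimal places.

0.4530

P = 518/2337 ≈ 0.221652 and Q = 241/2337 ≈ 0.103124.
Under the Kimura two-parameter model, d = −½ ln(1 − 2P − Q) − ¼ ln(1 − 2Q).
1 − 2P − Q = 0.453572, giving −½ ln(0.453572) = 0.395301.
1 − 2Q = 0.793752, giving −¼ ln(0.793752) = 0.057746.
d = 0.395301 + 0.057746 = 0.453047.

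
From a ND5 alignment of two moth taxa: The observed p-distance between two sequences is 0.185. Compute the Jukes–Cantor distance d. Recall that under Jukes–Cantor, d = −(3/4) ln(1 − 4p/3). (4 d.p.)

0.2124

d = −(3/4) ln(1 − 4p/3) = −0.75 ln(1 − 0.246667) = −0.75 ln(0.753333)
  = −0.75 × (-0.283248) = 0.212436 substitutions/site.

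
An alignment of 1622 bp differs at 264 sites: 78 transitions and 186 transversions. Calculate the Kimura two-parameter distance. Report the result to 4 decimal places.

P = 78/1622 ≈ 0.048089 and Q = 186/1622 ≈ 0.114673.
Under the Kimura two-parameter model, d = −½ ln(1 − 2P − Q) − ¼ ln(1 − 2Q).
1 − 2P − Q = 0.789149, giving −½ ln(0.789149) = 0.118400.
1 − 2Q = 0.770654, giving −¼ ln(0.770654) = 0.065129.
d = 0.118400 + 0.065129 = 0.183529.

0.1835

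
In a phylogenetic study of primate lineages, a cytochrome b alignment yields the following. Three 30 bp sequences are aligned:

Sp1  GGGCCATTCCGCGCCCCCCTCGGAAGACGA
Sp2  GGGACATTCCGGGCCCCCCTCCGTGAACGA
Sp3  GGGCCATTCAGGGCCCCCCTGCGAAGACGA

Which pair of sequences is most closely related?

Sp1 and Sp3

Sp1–Sp2: 6/30 differ, p = 0.200, d = 0.233.
Sp1–Sp3: 4/30 differ, p = 0.133, d = 0.147.
Sp2–Sp3: 6/30 differ, p = 0.200, d = 0.233.
The smallest distance is between Sp1 and Sp3.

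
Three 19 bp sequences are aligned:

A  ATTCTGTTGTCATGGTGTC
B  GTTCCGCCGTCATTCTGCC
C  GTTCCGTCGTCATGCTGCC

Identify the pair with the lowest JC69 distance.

B and C

A–B: 7/19 differ, p = 0.368, d = 0.507.
A–C: 5/19 differ, p = 0.263, d = 0.324.
B–C: 2/19 differ, p = 0.105, d = 0.113.
The smallest distance is between B and C.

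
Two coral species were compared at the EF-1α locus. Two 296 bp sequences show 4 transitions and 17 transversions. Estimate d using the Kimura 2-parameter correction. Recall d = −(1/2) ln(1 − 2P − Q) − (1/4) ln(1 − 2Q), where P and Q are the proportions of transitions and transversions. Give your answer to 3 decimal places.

0.075

P = 4/296 ≈ 0.013514 and Q = 17/296 ≈ 0.057432.
Under the Kimura two-parameter model, d = −½ ln(1 − 2P − Q) − ¼ ln(1 − 2Q).
1 − 2P − Q = 0.91554, giving −½ ln(0.91554) = 0.044121.
1 − 2Q = 0.885136, giving −¼ ln(0.885136) = 0.030503.
d = 0.044121 + 0.030503 = 0.074624.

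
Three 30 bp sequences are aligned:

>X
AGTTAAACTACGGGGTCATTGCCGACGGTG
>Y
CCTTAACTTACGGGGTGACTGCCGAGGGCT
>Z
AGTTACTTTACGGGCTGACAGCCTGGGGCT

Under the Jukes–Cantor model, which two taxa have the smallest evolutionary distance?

X–Y: 9/30 differ, p = 0.300, d = 0.383.
X–Z: 12/30 differ, p = 0.400, d = 0.572.
Y–Z: 8/30 differ, p = 0.267, d = 0.330.
The smallest distance is between Y and Z.

Y and Z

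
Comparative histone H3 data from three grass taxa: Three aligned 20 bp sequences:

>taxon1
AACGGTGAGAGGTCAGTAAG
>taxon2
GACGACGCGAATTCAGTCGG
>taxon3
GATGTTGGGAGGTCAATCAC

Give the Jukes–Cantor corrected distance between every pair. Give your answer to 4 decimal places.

d(taxon1,taxon2) = 0.5716, d(taxon1,taxon3) = 0.4715, d(taxon2,taxon3) = 0.6872

taxon1–taxon2: 8/20 sites differ → p = 0.4, d = −0.75 ln(1 − 0.533333) = 0.571605 ≈ 0.5716.
taxon1–taxon3: 7/20 sites differ → p = 0.35, d = −0.75 ln(1 − 0.466667) = 0.471457 ≈ 0.4715.
taxon2–taxon3: 9/20 sites differ → p = 0.45, d = −0.75 ln(1 − 0.6) = 0.687218 ≈ 0.6872.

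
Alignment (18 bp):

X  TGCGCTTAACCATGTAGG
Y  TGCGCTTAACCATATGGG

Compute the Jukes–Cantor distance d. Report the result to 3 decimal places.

0.120

The sequences differ at 2 of 18 sites (14, 16), so p = 2/18 ≈ 0.111111.
d = −(3/4) ln(1 − 4p/3) = −0.75 ln(1 − 0.148148) = −0.75 ln(0.851852)
  = −0.75 × (-0.160342) = 0.120257 substitutions/site.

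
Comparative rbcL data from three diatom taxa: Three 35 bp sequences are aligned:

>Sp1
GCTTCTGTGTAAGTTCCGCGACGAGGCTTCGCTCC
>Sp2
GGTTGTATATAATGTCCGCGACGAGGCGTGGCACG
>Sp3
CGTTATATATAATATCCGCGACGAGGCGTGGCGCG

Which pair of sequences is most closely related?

Sp2 and Sp3

Sp1–Sp2: 10/35 differ, p = 0.286, d = 0.360.
Sp1–Sp3: 11/35 differ, p = 0.314, d = 0.407.
Sp2–Sp3: 4/35 differ, p = 0.114, d = 0.124.
The smallest distance is between Sp2 and Sp3.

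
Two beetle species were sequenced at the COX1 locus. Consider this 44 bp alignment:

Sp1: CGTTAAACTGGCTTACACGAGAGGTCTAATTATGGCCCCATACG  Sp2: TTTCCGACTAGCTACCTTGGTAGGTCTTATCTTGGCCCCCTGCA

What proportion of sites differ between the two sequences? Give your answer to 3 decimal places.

The sequences differ at 18 of 44 positions.
p = 18/44 = 0.409090… ≈ 0.409 (to 3 d.p.).

0.409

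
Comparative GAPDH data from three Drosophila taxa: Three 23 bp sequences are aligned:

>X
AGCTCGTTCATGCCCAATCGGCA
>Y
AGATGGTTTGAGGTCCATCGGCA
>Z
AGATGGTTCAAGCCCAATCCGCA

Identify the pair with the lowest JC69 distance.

X–Y: 8/23 differ, p = 0.348, d = 0.467.
X–Z: 4/23 differ, p = 0.174, d = 0.198.
Y–Z: 6/23 differ, p = 0.261, d = 0.321.
The smallest distance is between X and Z.

X and Z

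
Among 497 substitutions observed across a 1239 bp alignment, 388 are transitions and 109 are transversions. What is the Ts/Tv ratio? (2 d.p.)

3.56

R = 388/109 = 3.559633… ≈ 3.56 (to 2 d.p.).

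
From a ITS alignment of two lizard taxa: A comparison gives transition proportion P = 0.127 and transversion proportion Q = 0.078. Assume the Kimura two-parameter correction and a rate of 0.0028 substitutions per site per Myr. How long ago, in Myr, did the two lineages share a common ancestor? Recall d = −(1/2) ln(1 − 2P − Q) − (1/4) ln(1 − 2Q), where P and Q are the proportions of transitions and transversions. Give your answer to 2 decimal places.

Under the Kimura two-parameter model, d = −½ ln(1 − 2P − Q) − ¼ ln(1 − 2Q).
1 − 2P − Q = 0.668, giving −½ ln(0.668) = 0.201734.
1 − 2Q = 0.844, giving −¼ ln(0.844) = 0.042401.
d = 0.201734 + 0.042401 = 0.244135.
Under a molecular clock d = 2μt, so t = d/(2μ) = 0.244135 / (2 × 0.0028) = 43.60 Myr.

43.60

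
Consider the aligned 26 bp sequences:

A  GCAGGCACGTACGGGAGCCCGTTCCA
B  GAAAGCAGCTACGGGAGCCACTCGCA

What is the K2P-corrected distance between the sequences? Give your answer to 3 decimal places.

Of 26 sites, 2 differences are transitions and 6 are transversions, so P = 2/26 ≈ 0.076923 and Q = 6/26 ≈ 0.230769.
Under the Kimura two-parameter model, d = −½ ln(1 − 2P − Q) − ¼ ln(1 − 2Q).
1 − 2P − Q = 0.615385, giving −½ ln(0.615385) = 0.242754.
1 − 2Q = 0.538462, giving −¼ ln(0.538462) = 0.154760.
d = 0.242754 + 0.154760 = 0.397514.

0.398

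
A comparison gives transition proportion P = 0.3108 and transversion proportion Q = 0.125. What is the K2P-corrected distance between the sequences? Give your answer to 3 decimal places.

0.758

Under the Kimura two-parameter model, d = −½ ln(1 − 2P − Q) − ¼ ln(1 − 2Q).
1 − 2P − Q = 0.2534, giving −½ ln(0.2534) = 0.686393.
1 − 2Q = 0.75, giving −¼ ln(0.75) = 0.071921.
d = 0.686393 + 0.071921 = 0.758314.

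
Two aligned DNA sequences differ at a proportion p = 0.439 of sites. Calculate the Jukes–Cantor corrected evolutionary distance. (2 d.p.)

d = −(3/4) ln(1 − 4p/3) = −0.75 ln(1 − 0.585333) = −0.75 ln(0.414667)
  = −0.75 × (-0.880279) = 0.660209 substitutions/site.

0.66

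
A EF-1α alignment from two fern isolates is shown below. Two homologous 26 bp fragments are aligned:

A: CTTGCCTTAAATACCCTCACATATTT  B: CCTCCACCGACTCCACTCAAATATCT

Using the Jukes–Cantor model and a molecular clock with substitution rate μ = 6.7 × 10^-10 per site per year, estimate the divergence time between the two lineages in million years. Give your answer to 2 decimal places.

The sequences differ at 11 of 26 sites, so p = 11/26 ≈ 0.423077.
d = −(3/4) ln(1 − 4p/3) = −0.75 ln(1 − 0.564103) = −0.75 ln(0.435897)
  = −0.75 × (-0.830349) = 0.622762 substitutions/site.
Under a molecular clock d = 2μt, so t = d/(2μ) = 0.622762 / (2 × 6.7 × 10^-10) = 464.75 million years.

464.75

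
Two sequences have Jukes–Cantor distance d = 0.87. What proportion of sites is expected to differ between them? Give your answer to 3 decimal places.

0.515

p = (3/4)(1 − e^(−4d/3)) = 0.75 × (1 − e^(-1.16)) = 0.75 × (1 − 0.313486) = 0.514886.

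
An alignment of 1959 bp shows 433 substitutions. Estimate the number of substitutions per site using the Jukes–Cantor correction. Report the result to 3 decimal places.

p = 433/1959 ≈ 0.221031.
d = −(3/4) ln(1 − 4p/3) = −0.75 ln(1 − 0.294708) = −0.75 ln(0.705292)
  = −0.75 × (-0.349143) = 0.261857 substitutions/site.

0.262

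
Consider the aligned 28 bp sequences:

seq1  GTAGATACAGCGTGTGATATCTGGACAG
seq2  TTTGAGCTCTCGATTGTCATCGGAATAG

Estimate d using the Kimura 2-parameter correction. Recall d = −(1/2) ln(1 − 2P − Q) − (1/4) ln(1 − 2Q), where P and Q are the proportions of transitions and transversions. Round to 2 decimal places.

0.83

Of 28 sites, 4 differences are transitions and 10 are transversions, so P = 4/28 ≈ 0.142857 and Q = 10/28 ≈ 0.357143.
Under the Kimura two-parameter model, d = −½ ln(1 − 2P − Q) − ¼ ln(1 − 2Q).
1 − 2P − Q = 0.357143, giving −½ ln(0.357143) = 0.514810.
1 − 2Q = 0.285714, giving −¼ ln(0.285714) = 0.313191.
d = 0.514810 + 0.313191 = 0.828001.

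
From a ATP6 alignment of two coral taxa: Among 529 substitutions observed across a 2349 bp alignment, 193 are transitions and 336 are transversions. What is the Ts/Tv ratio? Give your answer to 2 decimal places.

0.57

R = 193/336 = 0.574404… ≈ 0.57 (to 2 d.p.).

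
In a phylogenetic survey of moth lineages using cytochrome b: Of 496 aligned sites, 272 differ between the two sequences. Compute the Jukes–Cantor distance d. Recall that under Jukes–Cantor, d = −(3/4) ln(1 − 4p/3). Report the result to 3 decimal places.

p = 272/496 ≈ 0.548387.
d = −(3/4) ln(1 − 4p/3) = −0.75 ln(1 − 0.731183) = −0.75 ln(0.268817)
  = −0.75 × (-1.313724) = 0.985293 substitutions/site.

0.985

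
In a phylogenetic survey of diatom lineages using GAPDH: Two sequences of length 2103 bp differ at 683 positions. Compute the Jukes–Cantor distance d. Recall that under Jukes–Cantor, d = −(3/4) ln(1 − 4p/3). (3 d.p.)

p = 683/2103 ≈ 0.324774.
d = −(3/4) ln(1 − 4p/3) = −0.75 ln(1 − 0.433032) = −0.75 ln(0.566968)
  = −0.75 × (-0.567452) = 0.425589 substitutions/site.

0.426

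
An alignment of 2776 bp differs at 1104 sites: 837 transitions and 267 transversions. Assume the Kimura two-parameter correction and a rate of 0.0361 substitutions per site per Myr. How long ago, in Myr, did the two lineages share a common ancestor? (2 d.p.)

P = 837/2776 ≈ 0.301513 and Q = 267/2776 ≈ 0.096182.
Under the Kimura two-parameter model, d = −½ ln(1 − 2P − Q) − ¼ ln(1 − 2Q).
1 − 2P − Q = 0.300792, giving −½ ln(0.300792) = 0.600668.
1 − 2Q = 0.807636, giving −¼ ln(0.807636) = 0.053411.
d = 0.600668 + 0.053411 = 0.654079.
Under a molecular clock d = 2μt, so t = d/(2μ) = 0.654079 / (2 × 0.0361) = 9.06 Myr.

9.06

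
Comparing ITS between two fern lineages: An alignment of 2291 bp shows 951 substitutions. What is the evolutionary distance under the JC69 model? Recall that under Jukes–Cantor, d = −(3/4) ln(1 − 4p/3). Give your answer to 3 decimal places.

p = 951/2291 ≈ 0.415103.
d = −(3/4) ln(1 − 4p/3) = −0.75 ln(1 − 0.553471) = −0.75 ln(0.446529)
  = −0.75 × (-0.806251) = 0.604688 substitutions/site.

0.605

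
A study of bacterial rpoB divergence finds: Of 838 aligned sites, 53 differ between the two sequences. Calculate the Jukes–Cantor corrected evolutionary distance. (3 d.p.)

0.066

p = 53/838 ≈ 0.063246.
d = −(3/4) ln(1 − 4p/3) = −0.75 ln(1 − 0.084328) = −0.75 ln(0.915672)
  = −0.75 × (-0.088097) = 0.066073 substitutions/site.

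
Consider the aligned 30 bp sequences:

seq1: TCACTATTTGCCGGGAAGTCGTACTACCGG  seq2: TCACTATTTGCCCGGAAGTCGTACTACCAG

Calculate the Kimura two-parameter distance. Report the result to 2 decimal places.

0.07

Of 30 sites, 1 differences are transitions and 1 are transversions, so P = 1/30 ≈ 0.033333 and Q = 1/30 ≈ 0.033333.
Under the Kimura two-parameter model, d = −½ ln(1 − 2P − Q) − ¼ ln(1 − 2Q).
1 − 2P − Q = 0.900001, giving −½ ln(0.900001) = 0.052680.
1 − 2Q = 0.933334, giving −¼ ln(0.933334) = 0.017248.
d = 0.052680 + 0.017248 = 0.069928.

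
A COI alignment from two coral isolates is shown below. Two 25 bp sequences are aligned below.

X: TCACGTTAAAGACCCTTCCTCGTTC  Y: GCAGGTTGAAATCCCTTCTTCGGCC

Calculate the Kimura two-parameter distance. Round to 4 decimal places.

0.4234

Of 25 sites, 4 differences are transitions and 4 are transversions, so P = 4/25 = 0.16 and Q = 4/25 = 0.16.
Under the Kimura two-parameter model, d = −½ ln(1 − 2P − Q) − ¼ ln(1 − 2Q).
1 − 2P − Q = 0.52, giving −½ ln(0.52) = 0.326963.
1 − 2Q = 0.68, giving −¼ ln(0.68) = 0.096416.
d = 0.326963 + 0.096416 = 0.423379.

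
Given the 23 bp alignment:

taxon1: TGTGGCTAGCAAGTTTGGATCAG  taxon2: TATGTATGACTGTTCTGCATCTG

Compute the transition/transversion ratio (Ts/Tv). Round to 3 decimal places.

0.833

Transitions are A↔G and C↔T; transversions are all other mismatches.
Transitions: 5. Transversions: 6.
R = 5/6 = 0.833333… ≈ 0.833 (to 3 d.p.).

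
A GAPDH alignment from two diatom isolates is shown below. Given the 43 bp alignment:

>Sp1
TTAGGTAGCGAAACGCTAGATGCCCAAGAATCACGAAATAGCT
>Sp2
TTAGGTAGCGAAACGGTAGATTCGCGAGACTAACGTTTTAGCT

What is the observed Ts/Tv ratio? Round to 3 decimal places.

0.125

Transitions are A↔G and C↔T; transversions are all other mismatches.
Transitions: 1. Transversions: 8.
R = 1/8 = 0.125.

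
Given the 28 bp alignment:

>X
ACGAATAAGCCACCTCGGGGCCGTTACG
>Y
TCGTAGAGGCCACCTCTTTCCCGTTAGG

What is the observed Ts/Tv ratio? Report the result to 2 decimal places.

0.13

Transitions are A↔G and C↔T; transversions are all other mismatches.
Transitions: 1. Transversions: 8.
R = 1/8 = 0.125 ≈ 0.13 (to 2 d.p.).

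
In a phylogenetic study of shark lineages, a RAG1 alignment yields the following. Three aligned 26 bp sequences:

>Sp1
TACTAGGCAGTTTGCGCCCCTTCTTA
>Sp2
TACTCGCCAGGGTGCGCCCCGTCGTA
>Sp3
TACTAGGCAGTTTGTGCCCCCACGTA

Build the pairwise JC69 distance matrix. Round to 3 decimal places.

Sp1–Sp2: 6/26 sites differ → p ≈ 0.230769, d = −0.75 ln(1 − 0.307692) = 0.275793 ≈ 0.276.
Sp1–Sp3: 4/26 sites differ → p ≈ 0.153846, d = −0.75 ln(1 − 0.205128) = 0.172181 ≈ 0.172.
Sp2–Sp3: 7/26 sites differ → p ≈ 0.269231, d = −0.75 ln(1 − 0.358975) = 0.333515 ≈ 0.334.

d(Sp1,Sp2) = 0.276, d(Sp1,Sp3) = 0.172, d(Sp2,Sp3) = 0.334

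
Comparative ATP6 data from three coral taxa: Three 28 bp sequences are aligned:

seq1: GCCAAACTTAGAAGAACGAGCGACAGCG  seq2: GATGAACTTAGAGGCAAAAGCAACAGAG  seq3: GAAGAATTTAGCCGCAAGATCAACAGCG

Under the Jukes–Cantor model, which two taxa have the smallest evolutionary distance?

seq1–seq2: 9/28 differ, p = 0.321, d = 0.420.
seq1–seq3: 10/28 differ, p = 0.357, d = 0.485.
seq2–seq3: 7/28 differ, p = 0.250, d = 0.304.
The smallest distance is between seq2 and seq3.

seq2 and seq3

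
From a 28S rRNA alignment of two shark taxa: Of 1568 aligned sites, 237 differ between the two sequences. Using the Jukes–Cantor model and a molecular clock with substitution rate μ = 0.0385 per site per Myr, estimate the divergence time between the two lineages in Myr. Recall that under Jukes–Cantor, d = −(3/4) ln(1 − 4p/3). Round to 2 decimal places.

2.19

p = 237/1568 ≈ 0.151148.
d = −(3/4) ln(1 − 4p/3) = −0.75 ln(1 − 0.201531) = −0.75 ln(0.798469)
  = −0.75 × (-0.225059) = 0.168794 substitutions/site.
Under a molecular clock d = 2μt, so t = d/(2μ) = 0.168794 / (2 × 0.0385) = 2.19 Myr.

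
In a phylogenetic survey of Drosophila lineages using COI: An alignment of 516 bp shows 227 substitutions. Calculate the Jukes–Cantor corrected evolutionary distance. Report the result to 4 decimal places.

p = 227/516 ≈ 0.439922.
d = −(3/4) ln(1 − 4p/3) = −0.75 ln(1 − 0.586563) = −0.75 ln(0.413437)
  = −0.75 × (-0.883250) = 0.662438 substitutions/site.

0.6624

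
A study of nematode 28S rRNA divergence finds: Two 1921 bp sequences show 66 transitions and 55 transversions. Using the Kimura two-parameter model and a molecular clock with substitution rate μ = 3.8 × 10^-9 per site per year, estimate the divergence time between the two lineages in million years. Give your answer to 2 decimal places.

P = 66/1921 ≈ 0.034357 and Q = 55/1921 ≈ 0.028631.
Under the Kimura two-parameter model, d = −½ ln(1 − 2P − Q) − ¼ ln(1 − 2Q).
1 − 2P − Q = 0.902655, giving −½ ln(0.902655) = 0.051207.
1 − 2Q = 0.942738, giving −¼ ln(0.942738) = 0.014742.
d = 0.051207 + 0.014742 = 0.065949.
Under a molecular clock d = 2μt, so t = d/(2μ) = 0.065949 / (2 × 3.8 × 10^-9) = 8.68 million years.

8.68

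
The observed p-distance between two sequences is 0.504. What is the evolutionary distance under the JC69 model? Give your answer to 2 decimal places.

0.84

d = −(3/4) ln(1 − 4p/3) = −0.75 ln(1 − 0.672) = −0.75 ln(0.328)
  = −0.75 × (-1.114742) = 0.836057 substitutions/site.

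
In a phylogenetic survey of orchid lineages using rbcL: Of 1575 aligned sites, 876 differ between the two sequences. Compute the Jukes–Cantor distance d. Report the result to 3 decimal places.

p = 876/1575 ≈ 0.55619.
d = −(3/4) ln(1 − 4p/3) = −0.75 ln(1 − 0.741587) = −0.75 ln(0.258413)
  = −0.75 × (-1.353196) = 1.014897 substitutions/site.

1.015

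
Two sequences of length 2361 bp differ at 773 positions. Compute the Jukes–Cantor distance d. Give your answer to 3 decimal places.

0.430

p = 773/2361 ≈ 0.327404.
d = −(3/4) ln(1 − 4p/3) = −0.75 ln(1 − 0.436539) = −0.75 ln(0.563461)
  = −0.75 × (-0.573657) = 0.430243 substitutions/site.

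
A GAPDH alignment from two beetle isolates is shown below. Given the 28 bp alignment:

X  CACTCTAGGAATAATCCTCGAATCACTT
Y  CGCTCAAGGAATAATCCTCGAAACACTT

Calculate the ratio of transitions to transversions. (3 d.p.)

Transitions are A↔G and C↔T; transversions are all other mismatches.
Transitions: 1. Transversions: 2.
R = 1/2 = 0.500.

0.500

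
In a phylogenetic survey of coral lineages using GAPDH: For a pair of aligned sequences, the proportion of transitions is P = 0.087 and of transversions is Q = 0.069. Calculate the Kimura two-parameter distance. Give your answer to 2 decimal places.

0.18

Under the Kimura two-parameter model, d = −½ ln(1 − 2P − Q) − ¼ ln(1 − 2Q).
1 − 2P − Q = 0.757, giving −½ ln(0.757) = 0.139196.
1 − 2Q = 0.862, giving −¼ ln(0.862) = 0.037125.
d = 0.139196 + 0.037125 = 0.176321.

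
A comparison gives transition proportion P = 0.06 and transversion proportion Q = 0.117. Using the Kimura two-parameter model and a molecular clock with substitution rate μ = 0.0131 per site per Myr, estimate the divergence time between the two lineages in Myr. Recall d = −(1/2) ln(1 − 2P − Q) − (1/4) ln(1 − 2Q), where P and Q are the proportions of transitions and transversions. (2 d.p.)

7.71

Under the Kimura two-parameter model, d = −½ ln(1 − 2P − Q) − ¼ ln(1 − 2Q).
1 − 2P − Q = 0.763, giving −½ ln(0.763) = 0.135249.
1 − 2Q = 0.766, giving −¼ ln(0.766) = 0.066643.
d = 0.135249 + 0.066643 = 0.201892.
Under a molecular clock d = 2μt, so t = d/(2μ) = 0.201892 / (2 × 0.0131) = 7.71 Myr.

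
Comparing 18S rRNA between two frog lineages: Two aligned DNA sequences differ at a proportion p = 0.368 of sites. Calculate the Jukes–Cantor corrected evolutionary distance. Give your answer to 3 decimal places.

0.506

d = −(3/4) ln(1 − 4p/3) = −0.75 ln(1 − 0.490667) = −0.75 ln(0.509333)
  = −0.75 × (-0.674653) = 0.505990 substitutions/site.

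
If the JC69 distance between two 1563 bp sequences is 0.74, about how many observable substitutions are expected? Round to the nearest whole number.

Invert JC69: p = (3/4)(1 − e^(−4d/3)) = 0.75 × (1 − e^(-0.986667)) = 0.75 × (1 − 0.372817) = 0.470387.
Expected differing sites = pL ≈ 0.470387 × 1563 = 735.214881 ≈ 735.

735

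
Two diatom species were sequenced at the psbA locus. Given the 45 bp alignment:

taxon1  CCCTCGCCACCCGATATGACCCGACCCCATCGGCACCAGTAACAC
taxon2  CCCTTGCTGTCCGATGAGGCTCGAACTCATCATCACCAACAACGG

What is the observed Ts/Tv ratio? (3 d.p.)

Transitions are A↔G and C↔T; transversions are all other mismatches.
Transitions: 12. Transversions: 4.
R = 12/4 = 3.000.

3.000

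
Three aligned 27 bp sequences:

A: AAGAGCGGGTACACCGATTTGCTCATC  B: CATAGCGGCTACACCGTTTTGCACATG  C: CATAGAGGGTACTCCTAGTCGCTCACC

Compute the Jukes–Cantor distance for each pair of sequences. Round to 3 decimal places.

A–B: 6/27 sites differ → p ≈ 0.222222, d = −0.75 ln(1 − 0.296296) = 0.263548 ≈ 0.264.
A–C: 8/27 sites differ → p ≈ 0.296296, d = −0.75 ln(1 − 0.395061) = 0.376971 ≈ 0.377.
B–C: 10/27 sites differ → p ≈ 0.37037, d = −0.75 ln(1 − 0.493827) = 0.510658 ≈ 0.511.

d(A,B) = 0.264, d(A,C) = 0.377, d(B,C) = 0.511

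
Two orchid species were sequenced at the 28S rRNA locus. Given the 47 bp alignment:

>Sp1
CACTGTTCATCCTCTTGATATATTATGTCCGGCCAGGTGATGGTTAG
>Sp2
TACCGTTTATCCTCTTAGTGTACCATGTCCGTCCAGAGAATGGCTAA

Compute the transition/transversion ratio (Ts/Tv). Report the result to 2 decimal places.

Transitions are A↔G and C↔T; transversions are all other mismatches.
Transitions: 12. Transversions: 2.
R = 12/2 = 6.00.

6.00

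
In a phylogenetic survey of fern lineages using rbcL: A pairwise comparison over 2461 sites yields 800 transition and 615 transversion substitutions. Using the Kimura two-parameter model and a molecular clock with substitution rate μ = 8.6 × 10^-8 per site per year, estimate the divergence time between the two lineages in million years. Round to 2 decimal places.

P = 800/2461 ≈ 0.325071 and Q = 615/2461 ≈ 0.249898.
Under the Kimura two-parameter model, d = −½ ln(1 − 2P − Q) − ¼ ln(1 − 2Q).
1 − 2P − Q = 0.09996, giving −½ ln(0.09996) = 1.151493.
1 − 2Q = 0.500204, giving −¼ ln(0.500204) = 0.173185.
d = 1.151493 + 0.173185 = 1.324678.
Under a molecular clock d = 2μt, so t = d/(2μ) = 1.324678 / (2 × 8.6 × 10^-8) = 7.70 million years.

7.70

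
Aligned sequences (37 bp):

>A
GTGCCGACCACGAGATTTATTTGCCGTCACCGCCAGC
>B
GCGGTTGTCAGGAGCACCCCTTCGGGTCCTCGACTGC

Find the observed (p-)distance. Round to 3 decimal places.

The sequences differ at 20 of 37 positions.
p = 20/37 = 0.540540… ≈ 0.541 (to 3 d.p.).

0.541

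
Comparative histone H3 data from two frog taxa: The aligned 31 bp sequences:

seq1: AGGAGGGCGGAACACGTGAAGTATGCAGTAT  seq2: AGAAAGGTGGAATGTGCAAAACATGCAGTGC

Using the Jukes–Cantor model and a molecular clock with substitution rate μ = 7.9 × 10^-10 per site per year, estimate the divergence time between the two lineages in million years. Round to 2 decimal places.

344.59

The sequences differ at 12 of 31 sites, so p = 12/31 ≈ 0.387097.
d = −(3/4) ln(1 − 4p/3) = −0.75 ln(1 − 0.516129) = −0.75 ln(0.483871)
  = −0.75 × (-0.725937) = 0.544453 substitutions/site.
Under a molecular clock d = 2μt, so t = d/(2μ) = 0.544453 / (2 × 7.9 × 10^-10) = 344.59 million years.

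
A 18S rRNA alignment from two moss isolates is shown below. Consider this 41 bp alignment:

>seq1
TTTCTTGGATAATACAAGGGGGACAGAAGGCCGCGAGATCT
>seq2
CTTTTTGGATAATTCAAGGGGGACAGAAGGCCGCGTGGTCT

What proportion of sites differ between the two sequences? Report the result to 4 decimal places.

0.1220

The sequences differ at 5 of 41 positions (sites 1, 4, 14, 36, 38).
p = 5/41 = 0.121951… ≈ 0.1220 (to 4 d.p.).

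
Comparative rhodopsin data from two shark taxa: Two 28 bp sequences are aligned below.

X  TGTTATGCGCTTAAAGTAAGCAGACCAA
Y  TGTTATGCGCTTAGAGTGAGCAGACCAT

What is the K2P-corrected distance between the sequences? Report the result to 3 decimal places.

Of 28 sites, 2 differences are transitions and 1 are transversions, so P = 2/28 ≈ 0.071429 and Q = 1/28 ≈ 0.035714.
Under the Kimura two-parameter model, d = −½ ln(1 − 2P − Q) − ¼ ln(1 − 2Q).
1 − 2P − Q = 0.821428, giving −½ ln(0.821428) = 0.098355.
1 − 2Q = 0.928572, giving −¼ ln(0.928572) = 0.018527.
d = 0.098355 + 0.018527 = 0.116882.

0.117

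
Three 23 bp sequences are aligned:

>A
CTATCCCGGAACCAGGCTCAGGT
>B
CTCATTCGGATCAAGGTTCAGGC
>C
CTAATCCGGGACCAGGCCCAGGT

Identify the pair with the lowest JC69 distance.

A–B: 8/23 differ, p = 0.348, d = 0.467.
A–C: 4/23 differ, p = 0.174, d = 0.198.
B–C: 8/23 differ, p = 0.348, d = 0.467.
The smallest distance is between A and C.

A and C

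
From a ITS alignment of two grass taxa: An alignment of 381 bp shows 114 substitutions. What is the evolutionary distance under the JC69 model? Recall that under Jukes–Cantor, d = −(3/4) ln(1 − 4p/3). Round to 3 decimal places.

0.382

p = 114/381 ≈ 0.299213.
d = −(3/4) ln(1 − 4p/3) = −0.75 ln(1 − 0.398951) = −0.75 ln(0.601049)
  = −0.75 × (-0.509079) = 0.381809 substitutions/site.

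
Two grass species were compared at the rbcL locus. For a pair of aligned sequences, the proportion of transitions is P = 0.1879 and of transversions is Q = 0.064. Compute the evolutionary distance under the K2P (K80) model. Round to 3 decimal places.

0.324

Under the Kimura two-parameter model, d = −½ ln(1 − 2P − Q) − ¼ ln(1 − 2Q).
1 − 2P − Q = 0.5602, giving −½ ln(0.5602) = 0.289731.
1 − 2Q = 0.872, giving −¼ ln(0.872) = 0.034241.
d = 0.289731 + 0.034241 = 0.323972.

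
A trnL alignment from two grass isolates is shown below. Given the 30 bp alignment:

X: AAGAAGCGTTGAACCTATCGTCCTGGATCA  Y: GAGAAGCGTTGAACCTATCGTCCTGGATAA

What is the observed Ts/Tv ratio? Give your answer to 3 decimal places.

Transitions are A↔G and C↔T; transversions are all other mismatches.
Transitions: 1. Transversions: 1.
R = 1/1 = 1.000.

1.000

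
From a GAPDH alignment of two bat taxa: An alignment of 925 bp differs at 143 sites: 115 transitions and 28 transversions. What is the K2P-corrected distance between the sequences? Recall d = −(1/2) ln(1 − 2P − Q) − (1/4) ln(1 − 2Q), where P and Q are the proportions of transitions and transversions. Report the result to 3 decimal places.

0.179

P = 115/925 ≈ 0.124324 and Q = 28/925 ≈ 0.03027.
Under the Kimura two-parameter model, d = −½ ln(1 − 2P − Q) − ¼ ln(1 − 2Q).
1 − 2P − Q = 0.721082, giving −½ ln(0.721082) = 0.163501.
1 − 2Q = 0.93946, giving −¼ ln(0.93946) = 0.015613.
d = 0.163501 + 0.015613 = 0.179114.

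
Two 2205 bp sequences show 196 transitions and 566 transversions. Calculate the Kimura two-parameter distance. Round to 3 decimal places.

P = 196/2205 ≈ 0.088889 and Q = 566/2205 ≈ 0.256689.
Under the Kimura two-parameter model, d = −½ ln(1 − 2P − Q) − ¼ ln(1 − 2Q).
1 − 2P − Q = 0.565533, giving −½ ln(0.565533) = 0.284993.
1 − 2Q = 0.486622, giving −¼ ln(0.486622) = 0.180067.
d = 0.284993 + 0.180067 = 0.465060.

0.465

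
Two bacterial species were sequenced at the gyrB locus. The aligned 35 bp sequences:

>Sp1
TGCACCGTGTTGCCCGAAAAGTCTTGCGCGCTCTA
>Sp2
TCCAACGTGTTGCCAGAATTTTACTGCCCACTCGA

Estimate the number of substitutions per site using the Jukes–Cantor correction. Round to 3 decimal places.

The sequences differ at 11 of 35 sites, so p = 11/35 ≈ 0.314286.
d = −(3/4) ln(1 − 4p/3) = −0.75 ln(1 − 0.419048) = −0.75 ln(0.580952)
  = −0.75 × (-0.543087) = 0.407315 substitutions/site.

0.407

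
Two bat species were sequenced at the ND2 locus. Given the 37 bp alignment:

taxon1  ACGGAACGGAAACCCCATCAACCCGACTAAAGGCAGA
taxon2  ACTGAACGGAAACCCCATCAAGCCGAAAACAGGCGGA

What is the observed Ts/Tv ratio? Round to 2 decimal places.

0.20

Transitions are A↔G and C↔T; transversions are all other mismatches.
Transitions: 1. Transversions: 5.
R = 1/5 = 0.20.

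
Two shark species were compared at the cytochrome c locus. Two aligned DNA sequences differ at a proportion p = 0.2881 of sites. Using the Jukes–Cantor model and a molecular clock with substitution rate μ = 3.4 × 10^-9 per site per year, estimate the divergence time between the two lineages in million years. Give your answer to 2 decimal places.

d = −(3/4) ln(1 − 4p/3) = −0.75 ln(1 − 0.384133) = −0.75 ln(0.615867)
  = −0.75 × (-0.484724) = 0.363543 substitutions/site.
Under a molecular clock d = 2μt, so t = d/(2μ) = 0.363543 / (2 × 3.4 × 10^-9) = 53.46 million years.

53.46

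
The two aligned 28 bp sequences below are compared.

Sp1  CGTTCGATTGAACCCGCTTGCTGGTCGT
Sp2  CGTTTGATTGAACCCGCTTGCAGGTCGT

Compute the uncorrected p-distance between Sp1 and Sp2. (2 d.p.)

The sequences differ at 2 of 28 positions (sites 5, 22).
p = 2/28 = 0.071428… ≈ 0.07 (to 2 d.p.).

0.07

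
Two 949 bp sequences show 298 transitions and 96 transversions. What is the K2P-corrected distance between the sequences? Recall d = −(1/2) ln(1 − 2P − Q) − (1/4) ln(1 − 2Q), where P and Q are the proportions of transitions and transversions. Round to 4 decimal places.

P = 298/949 ≈ 0.314015 and Q = 96/949 ≈ 0.101159.
Under the Kimura two-parameter model, d = −½ ln(1 − 2P − Q) − ¼ ln(1 − 2Q).
1 − 2P − Q = 0.270811, giving −½ ln(0.270811) = 0.653167.
1 − 2Q = 0.797682, giving −¼ ln(0.797682) = 0.056511.
d = 0.653167 + 0.056511 = 0.709678.

0.7097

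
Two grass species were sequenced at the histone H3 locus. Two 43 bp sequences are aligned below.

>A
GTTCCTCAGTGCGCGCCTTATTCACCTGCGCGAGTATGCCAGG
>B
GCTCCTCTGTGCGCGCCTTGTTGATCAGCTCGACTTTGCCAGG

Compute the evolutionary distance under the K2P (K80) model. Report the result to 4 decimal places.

Of 43 sites, 3 differences are transitions and 6 are transversions, so P = 3/43 ≈ 0.069767 and Q = 6/43 ≈ 0.139535.
Under the Kimura two-parameter model, d = −½ ln(1 − 2P − Q) − ¼ ln(1 − 2Q).
1 − 2P − Q = 0.720931, giving −½ ln(0.720931) = 0.163606.
1 − 2Q = 0.72093, giving −¼ ln(0.72093) = 0.081803.
d = 0.163606 + 0.081803 = 0.245409.

0.2454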